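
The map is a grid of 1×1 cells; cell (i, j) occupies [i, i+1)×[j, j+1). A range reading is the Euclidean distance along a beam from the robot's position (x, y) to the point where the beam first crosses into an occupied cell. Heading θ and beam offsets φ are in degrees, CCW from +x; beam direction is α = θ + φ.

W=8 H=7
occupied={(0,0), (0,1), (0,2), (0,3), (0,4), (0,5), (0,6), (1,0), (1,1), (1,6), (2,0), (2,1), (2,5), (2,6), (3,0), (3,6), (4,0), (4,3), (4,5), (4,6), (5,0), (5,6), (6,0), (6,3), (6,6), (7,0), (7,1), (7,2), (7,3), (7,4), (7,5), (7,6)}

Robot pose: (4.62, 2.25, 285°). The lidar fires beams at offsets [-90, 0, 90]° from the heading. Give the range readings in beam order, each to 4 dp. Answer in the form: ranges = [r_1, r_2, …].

beam 1: φ=-90°, α=195°
  direction (-0.9659, -0.2588); cell (4,2); t to first gridline: x 0.6419, y 0.9659 (then +1.0353 / +3.8637)
    (3,2) via x @ 0.6419
    (3,1) via y @ 0.9659
    (2,1) via x @ 1.6771  # hit
  → r_1 = 1.6771
beam 2: φ=0°, α=285°
  direction (0.2588, -0.9659); cell (4,2); t to first gridline: x 1.4682, y 0.2588 (then +3.8637 / +1.0353)
    (4,1) via y @ 0.2588
    (4,0) via y @ 1.2941  # hit
  → r_2 = 1.2941
beam 3: φ=90°, α=15°
  direction (0.9659, 0.2588); cell (4,2); t to first gridline: x 0.3934, y 2.8978 (then +1.0353 / +3.8637)
    (5,2) via x @ 0.3934
    (6,2) via x @ 1.4287
    (7,2) via x @ 2.4640  # hit
  → r_3 = 2.4640

ranges = [1.6771, 1.2941, 2.4640]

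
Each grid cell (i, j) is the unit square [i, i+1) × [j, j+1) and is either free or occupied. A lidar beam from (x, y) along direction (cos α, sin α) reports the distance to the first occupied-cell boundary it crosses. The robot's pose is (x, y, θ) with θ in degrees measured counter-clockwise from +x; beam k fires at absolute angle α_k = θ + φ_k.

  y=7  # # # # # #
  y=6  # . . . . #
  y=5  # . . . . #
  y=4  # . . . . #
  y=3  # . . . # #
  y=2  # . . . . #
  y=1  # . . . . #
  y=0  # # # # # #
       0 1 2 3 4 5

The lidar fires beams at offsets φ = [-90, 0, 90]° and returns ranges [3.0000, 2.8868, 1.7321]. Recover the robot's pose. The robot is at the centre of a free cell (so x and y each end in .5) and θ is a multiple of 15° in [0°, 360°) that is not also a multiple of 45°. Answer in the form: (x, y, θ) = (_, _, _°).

Candidates: 23 free-cell centres × 16 headings = 368 poses. Raycast each; keep the one whose scan matches to 4 dp.
  (3.5, 2.5, 15°): beam 1 = 1.5529 ≠ 3.0000 ✗
  (3.5, 5.5, 75°): beam 1 = 1.5529 ≠ 3.0000 ✗
  (1.5, 5.5, 345°): beam 1 = 1.9319 ≠ 3.0000 ✗
  (3.5, 3.5, 255°): beam 1 = 2.5882 ≠ 3.0000 ✗
  (3.5, 3.5, 285°): beam 1 = 2.5882 ≠ 3.0000 ✗
  …
  (2.5, 5.5, 330°): r_1=3.0000, r_2=2.8868, r_3=1.7321 — all match ✓
Unique over the lattice → pose = (2.5, 5.5, 330°).

(x, y, θ) = (2.5, 5.5, 330°)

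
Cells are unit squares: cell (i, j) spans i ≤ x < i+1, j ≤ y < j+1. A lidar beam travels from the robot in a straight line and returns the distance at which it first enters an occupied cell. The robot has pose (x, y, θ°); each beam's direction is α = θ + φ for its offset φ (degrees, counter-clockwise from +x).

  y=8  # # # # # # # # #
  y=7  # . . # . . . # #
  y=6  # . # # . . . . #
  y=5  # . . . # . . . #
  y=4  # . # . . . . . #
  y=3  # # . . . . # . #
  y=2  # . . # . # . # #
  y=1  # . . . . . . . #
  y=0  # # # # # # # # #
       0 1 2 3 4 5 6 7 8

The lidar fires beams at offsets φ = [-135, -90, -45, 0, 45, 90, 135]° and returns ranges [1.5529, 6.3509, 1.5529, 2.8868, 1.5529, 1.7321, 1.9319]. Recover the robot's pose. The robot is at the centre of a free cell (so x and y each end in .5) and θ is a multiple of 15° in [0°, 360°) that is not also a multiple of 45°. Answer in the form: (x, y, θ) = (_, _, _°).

The pose lattice has 38·16 = 608 candidates. Test each by forward raycasting.
  (2.5, 1.5, 150°): beam 1 = 2.5882 ≠ 1.5529 ✗
  (7.5, 1.5, 30°): beam 1 = 0.5176 ≠ 1.5529 ✗
  (4.5, 7.5, 285°): beam 1 = 0.5774 ≠ 1.5529 ✗
  (6.5, 1.5, 60°): beam 1 = 0.5176 ≠ 1.5529 ✗
  …
  (6.5, 5.5, 300°): r_1=1.5529, r_2=6.3509, r_3=1.5529, r_4=2.8868, r_5=1.5529, r_6=1.7321, r_7=1.9319 — all match ✓
Only this pose fits every beam.

(x, y, θ) = (6.5, 5.5, 300°)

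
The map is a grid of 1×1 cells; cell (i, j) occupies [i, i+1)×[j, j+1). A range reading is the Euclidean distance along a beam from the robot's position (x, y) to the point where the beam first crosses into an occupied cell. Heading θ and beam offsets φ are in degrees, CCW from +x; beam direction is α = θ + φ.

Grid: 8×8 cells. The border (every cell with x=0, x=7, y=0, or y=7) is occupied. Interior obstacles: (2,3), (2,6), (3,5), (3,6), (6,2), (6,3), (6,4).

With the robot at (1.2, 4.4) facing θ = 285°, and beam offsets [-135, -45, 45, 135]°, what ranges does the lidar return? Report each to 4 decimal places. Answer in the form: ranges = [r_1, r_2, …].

beam 1: φ=-135°, α=150°
  d=(-0.8660,0.5000)  start (1,4)  tX=0.2309 tY=1.2000  stride 1/|dx|=1.1547 1/|dy|=2.0000
    cross x-line → (0,4), t=0.2309 (wall)
  → r_1 = 0.2309
beam 2: φ=-45°, α=240°
  d=(-0.5000,-0.8660)  start (1,4)  tX=0.4000 tY=0.4619  stride 1/|dx|=2.0000 1/|dy|=1.1547
    cross x-line → (0,4), t=0.4000 (wall)
  → r_2 = 0.4000
beam 3: φ=45°, α=330°
  d=(0.8660,-0.5000)  start (1,4)  tX=0.9238 tY=0.8000  stride 1/|dx|=1.1547 1/|dy|=2.0000
    cross y-line → (1,3), t=0.8000
    cross x-line → (2,3), t=0.9238 (wall)
  → r_3 = 0.9238
beam 4: φ=135°, α=60°
  d=(0.5000,0.8660)  start (1,4)  tX=1.6000 tY=0.6928  stride 1/|dx|=2.0000 1/|dy|=1.1547
    cross y-line → (1,5), t=0.6928
    cross x-line → (2,5), t=1.6000
    cross y-line → (2,6), t=1.8475 (wall)
  → r_4 = 1.8475

ranges = [0.2309, 0.4000, 0.9238, 1.8475]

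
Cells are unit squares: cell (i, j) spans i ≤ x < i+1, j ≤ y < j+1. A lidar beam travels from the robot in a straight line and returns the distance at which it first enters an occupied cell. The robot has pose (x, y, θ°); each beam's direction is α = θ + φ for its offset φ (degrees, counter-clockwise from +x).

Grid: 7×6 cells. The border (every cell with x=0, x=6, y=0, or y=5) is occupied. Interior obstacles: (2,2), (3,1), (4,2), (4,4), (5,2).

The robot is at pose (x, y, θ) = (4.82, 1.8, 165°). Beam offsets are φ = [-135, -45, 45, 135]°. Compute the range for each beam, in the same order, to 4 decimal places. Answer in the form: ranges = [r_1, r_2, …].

ranges = [0.4000, 0.2309, 0.9469, 0.9238]

beam 1: φ=-135°, α=30°
  dir = (cos 30°, sin 30°) = (0.8660, 0.5000); from cell (4,1)
  next x-line at t=0.2078, next y-line at t=0.4000; Δt_x=1.1547, Δt_y=2.0000
    x: enter (5,1) at t=0.2078
    y: enter (5,2) at t=0.4000 ← occupied
  → r_1 = 0.4000
beam 2: φ=-45°, α=120°
  dir = (cos 120°, sin 120°) = (-0.5000, 0.8660); from cell (4,1)
  next x-line at t=1.6400, next y-line at t=0.2309; Δt_x=2.0000, Δt_y=1.1547
    y: enter (4,2) at t=0.2309 ← occupied
  → r_2 = 0.2309
beam 3: φ=45°, α=210°
  dir = (cos 210°, sin 210°) = (-0.8660, -0.5000); from cell (4,1)
  next x-line at t=0.9469, next y-line at t=1.6000; Δt_x=1.1547, Δt_y=2.0000
    x: enter (3,1) at t=0.9469 ← occupied
  → r_3 = 0.9469
beam 4: φ=135°, α=300°
  dir = (cos 300°, sin 300°) = (0.5000, -0.8660); from cell (4,1)
  next x-line at t=0.3600, next y-line at t=0.9238; Δt_x=2.0000, Δt_y=1.1547
    x: enter (5,1) at t=0.3600
    y: enter (5,0) at t=0.9238 ← occupied
  → r_4 = 0.9238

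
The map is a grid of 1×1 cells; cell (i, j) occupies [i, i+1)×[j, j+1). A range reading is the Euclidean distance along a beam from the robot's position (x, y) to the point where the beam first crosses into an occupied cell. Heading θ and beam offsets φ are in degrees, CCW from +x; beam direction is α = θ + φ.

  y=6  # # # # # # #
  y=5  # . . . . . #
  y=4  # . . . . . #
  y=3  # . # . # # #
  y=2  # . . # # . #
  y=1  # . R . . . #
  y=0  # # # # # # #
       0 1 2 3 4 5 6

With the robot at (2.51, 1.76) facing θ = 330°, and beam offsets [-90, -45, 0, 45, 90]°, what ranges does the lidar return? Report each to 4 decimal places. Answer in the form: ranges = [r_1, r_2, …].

beam 1: φ=-90°, α=240°
  dir = (cos 240°, sin 240°) = (-0.5000, -0.8660); from cell (2,1)
  next x-line at t=1.0200, next y-line at t=0.8776; Δt_x=2.0000, Δt_y=1.1547
    y: enter (2,0) at t=0.8776 ← occupied
  → r_1 = 0.8776
beam 2: φ=-45°, α=285°
  dir = (cos 285°, sin 285°) = (0.2588, -0.9659); from cell (2,1)
  next x-line at t=1.8932, next y-line at t=0.7868; Δt_x=3.8637, Δt_y=1.0353
    y: enter (2,0) at t=0.7868 ← occupied
  → r_2 = 0.7868
beam 3: φ=0°, α=330°
  dir = (cos 330°, sin 330°) = (0.8660, -0.5000); from cell (2,1)
  next x-line at t=0.5658, next y-line at t=1.5200; Δt_x=1.1547, Δt_y=2.0000
    x: enter (3,1) at t=0.5658
    y: enter (3,0) at t=1.5200 ← occupied
  → r_3 = 1.5200
beam 4: φ=45°, α=15°
  dir = (cos 15°, sin 15°) = (0.9659, 0.2588); from cell (2,1)
  next x-line at t=0.5073, next y-line at t=0.9273; Δt_x=1.0353, Δt_y=3.8637
    x: enter (3,1) at t=0.5073
    y: enter (3,2) at t=0.9273 ← occupied
  → r_4 = 0.9273
beam 5: φ=90°, α=60°
  dir = (cos 60°, sin 60°) = (0.5000, 0.8660); from cell (2,1)
  next x-line at t=0.9800, next y-line at t=0.2771; Δt_x=2.0000, Δt_y=1.1547
    y: enter (2,2) at t=0.2771
    x: enter (3,2) at t=0.9800 ← occupied
  → r_5 = 0.9800

ranges = [0.8776, 0.7868, 1.5200, 0.9273, 0.9800]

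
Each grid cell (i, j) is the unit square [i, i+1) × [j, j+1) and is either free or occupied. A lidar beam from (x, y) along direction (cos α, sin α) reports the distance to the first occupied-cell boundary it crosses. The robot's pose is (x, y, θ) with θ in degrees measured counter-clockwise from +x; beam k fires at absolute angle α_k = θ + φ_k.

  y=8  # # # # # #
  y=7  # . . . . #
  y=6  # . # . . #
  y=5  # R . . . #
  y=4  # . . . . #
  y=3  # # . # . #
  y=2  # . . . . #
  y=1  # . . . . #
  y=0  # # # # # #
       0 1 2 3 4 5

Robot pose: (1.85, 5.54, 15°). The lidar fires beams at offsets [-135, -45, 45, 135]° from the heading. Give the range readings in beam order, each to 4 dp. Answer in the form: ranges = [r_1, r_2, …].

ranges = [1.7000, 3.6373, 0.5312, 0.9815]

beam 1: φ=-135°, α=240°
  dir = (cos 240°, sin 240°) = (-0.5000, -0.8660); from cell (1,5)
  next x-line at t=1.7000, next y-line at t=0.6235; Δt_x=2.0000, Δt_y=1.1547
    y: enter (1,4) at t=0.6235
    x: enter (0,4) at t=1.7000 ← occupied
  → r_1 = 1.7000
beam 2: φ=-45°, α=330°
  dir = (cos 330°, sin 330°) = (0.8660, -0.5000); from cell (1,5)
  next x-line at t=0.1732, next y-line at t=1.0800; Δt_x=1.1547, Δt_y=2.0000
    x: enter (2,5) at t=0.1732
    y: enter (2,4) at t=1.0800
    x: enter (3,4) at t=1.3279
    x: enter (4,4) at t=2.4826
    y: enter (4,3) at t=3.0800
    x: enter (5,3) at t=3.6373 ← occupied
  → r_2 = 3.6373
beam 3: φ=45°, α=60°
  dir = (cos 60°, sin 60°) = (0.5000, 0.8660); from cell (1,5)
  next x-line at t=0.3000, next y-line at t=0.5312; Δt_x=2.0000, Δt_y=1.1547
    x: enter (2,5) at t=0.3000
    y: enter (2,6) at t=0.5312 ← occupied
  → r_3 = 0.5312
beam 4: φ=135°, α=150°
  dir = (cos 150°, sin 150°) = (-0.8660, 0.5000); from cell (1,5)
  next x-line at t=0.9815, next y-line at t=0.9200; Δt_x=1.1547, Δt_y=2.0000
    y: enter (1,6) at t=0.9200
    x: enter (0,6) at t=0.9815 ← occupied
  → r_4 = 0.9815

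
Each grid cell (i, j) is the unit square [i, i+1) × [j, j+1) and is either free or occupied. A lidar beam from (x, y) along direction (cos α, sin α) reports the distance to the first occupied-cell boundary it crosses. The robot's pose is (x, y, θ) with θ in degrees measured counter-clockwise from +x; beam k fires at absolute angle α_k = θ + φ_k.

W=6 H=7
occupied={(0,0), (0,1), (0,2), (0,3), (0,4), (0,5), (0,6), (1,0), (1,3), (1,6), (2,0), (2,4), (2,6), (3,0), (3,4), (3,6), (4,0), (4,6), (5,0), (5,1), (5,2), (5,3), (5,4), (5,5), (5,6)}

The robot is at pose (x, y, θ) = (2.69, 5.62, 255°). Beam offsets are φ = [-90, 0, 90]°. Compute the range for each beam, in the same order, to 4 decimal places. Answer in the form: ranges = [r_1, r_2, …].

beam 1: φ=-90°, α=165°
  direction (-0.9659, 0.2588); cell (2,5); t to first gridline: x 0.7143, y 1.4682 (then +1.0353 / +3.8637)
    (1,5) via x @ 0.7143
    (1,6) via y @ 1.4682  # hit
  → r_1 = 1.4682
beam 2: φ=0°, α=255°
  direction (-0.2588, -0.9659); cell (2,5); t to first gridline: x 2.6660, y 0.6419 (then +3.8637 / +1.0353)
    (2,4) via y @ 0.6419  # hit
  → r_2 = 0.6419
beam 3: φ=90°, α=345°
  direction (0.9659, -0.2588); cell (2,5); t to first gridline: x 0.3209, y 2.3955 (then +1.0353 / +3.8637)
    (3,5) via x @ 0.3209
    (4,5) via x @ 1.3562
    (5,5) via x @ 2.3915  # hit
  → r_3 = 2.3915

ranges = [1.4682, 0.6419, 2.3915]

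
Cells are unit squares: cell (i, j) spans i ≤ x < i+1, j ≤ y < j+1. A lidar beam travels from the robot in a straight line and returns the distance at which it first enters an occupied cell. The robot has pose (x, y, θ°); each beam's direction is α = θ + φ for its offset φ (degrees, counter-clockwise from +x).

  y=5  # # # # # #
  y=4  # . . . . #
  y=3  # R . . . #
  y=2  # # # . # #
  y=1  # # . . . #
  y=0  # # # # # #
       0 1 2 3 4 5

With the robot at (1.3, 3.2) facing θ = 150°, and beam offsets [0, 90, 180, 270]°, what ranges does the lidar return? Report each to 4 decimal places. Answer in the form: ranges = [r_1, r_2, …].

ranges = [0.3464, 0.2309, 0.4000, 2.0785]

beam 1: φ=0°, α=150°
  d=(-0.8660,0.5000)  start (1,3)  tX=0.3464 tY=1.6000  stride 1/|dx|=1.1547 1/|dy|=2.0000
    cross x-line → (0,3), t=0.3464 (wall)
  → r_1 = 0.3464
beam 2: φ=90°, α=240°
  d=(-0.5000,-0.8660)  start (1,3)  tX=0.6000 tY=0.2309  stride 1/|dx|=2.0000 1/|dy|=1.1547
    cross y-line → (1,2), t=0.2309 (wall)
  → r_2 = 0.2309
beam 3: φ=180°, α=330°
  d=(0.8660,-0.5000)  start (1,3)  tX=0.8083 tY=0.4000  stride 1/|dx|=1.1547 1/|dy|=2.0000
    cross y-line → (1,2), t=0.4000 (wall)
  → r_3 = 0.4000
beam 4: φ=270°, α=60°
  d=(0.5000,0.8660)  start (1,3)  tX=1.4000 tY=0.9238  stride 1/|dx|=2.0000 1/|dy|=1.1547
    cross y-line → (1,4), t=0.9238
    cross x-line → (2,4), t=1.4000
    cross y-line → (2,5), t=2.0785 (wall)
  → r_4 = 2.0785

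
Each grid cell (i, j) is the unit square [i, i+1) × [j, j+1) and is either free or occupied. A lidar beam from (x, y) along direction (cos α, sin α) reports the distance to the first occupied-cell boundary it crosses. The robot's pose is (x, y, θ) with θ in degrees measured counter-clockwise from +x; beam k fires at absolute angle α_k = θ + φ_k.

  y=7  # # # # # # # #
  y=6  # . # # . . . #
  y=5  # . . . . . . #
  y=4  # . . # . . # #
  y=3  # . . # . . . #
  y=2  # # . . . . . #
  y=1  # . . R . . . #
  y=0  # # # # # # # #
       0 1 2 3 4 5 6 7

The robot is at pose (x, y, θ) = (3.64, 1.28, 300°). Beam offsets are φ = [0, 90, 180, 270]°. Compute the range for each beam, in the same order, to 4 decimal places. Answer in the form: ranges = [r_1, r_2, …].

ranges = [0.3233, 3.8798, 5.2800, 0.5600]

beam 1: φ=0°, α=300°
  d=(0.5000,-0.8660)  start (3,1)  tX=0.7200 tY=0.3233  stride 1/|dx|=2.0000 1/|dy|=1.1547
    cross y-line → (3,0), t=0.3233 (wall)
  → r_1 = 0.3233
beam 2: φ=90°, α=30°
  d=(0.8660,0.5000)  start (3,1)  tX=0.4157 tY=1.4400  stride 1/|dx|=1.1547 1/|dy|=2.0000
    cross x-line → (4,1), t=0.4157
    cross y-line → (4,2), t=1.4400
    cross x-line → (5,2), t=1.5704
    cross x-line → (6,2), t=2.7251
    cross y-line → (6,3), t=3.4400
    cross x-line → (7,3), t=3.8798 (wall)
  → r_2 = 3.8798
beam 3: φ=180°, α=120°
  d=(-0.5000,0.8660)  start (3,1)  tX=1.2800 tY=0.8314  stride 1/|dx|=2.0000 1/|dy|=1.1547
    cross y-line → (3,2), t=0.8314
    cross x-line → (2,2), t=1.2800
    cross y-line → (2,3), t=1.9861
    cross y-line → (2,4), t=3.1408
    cross x-line → (1,4), t=3.2800
    cross y-line → (1,5), t=4.2955
    cross x-line → (0,5), t=5.2800 (wall)
  → r_3 = 5.2800
beam 4: φ=270°, α=210°
  d=(-0.8660,-0.5000)  start (3,1)  tX=0.7390 tY=0.5600  stride 1/|dx|=1.1547 1/|dy|=2.0000
    cross y-line → (3,0), t=0.5600 (wall)
  → r_4 = 0.5600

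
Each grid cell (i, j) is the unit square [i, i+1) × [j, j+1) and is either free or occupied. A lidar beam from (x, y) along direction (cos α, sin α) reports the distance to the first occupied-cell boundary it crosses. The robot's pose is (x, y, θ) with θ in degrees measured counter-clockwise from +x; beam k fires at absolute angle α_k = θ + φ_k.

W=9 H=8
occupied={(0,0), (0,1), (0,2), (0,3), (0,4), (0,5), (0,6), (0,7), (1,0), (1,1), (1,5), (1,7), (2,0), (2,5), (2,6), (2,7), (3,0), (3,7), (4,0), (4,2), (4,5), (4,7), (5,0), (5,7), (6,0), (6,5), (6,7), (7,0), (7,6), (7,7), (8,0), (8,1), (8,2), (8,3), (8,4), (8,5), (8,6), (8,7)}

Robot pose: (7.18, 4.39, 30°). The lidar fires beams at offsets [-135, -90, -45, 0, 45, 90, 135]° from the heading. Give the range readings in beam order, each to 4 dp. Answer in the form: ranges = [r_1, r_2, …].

beam 1: φ=-135°, α=255°
  d=(-0.2588,-0.9659)  start (7,4)  tX=0.6955 tY=0.4038  stride 1/|dx|=3.8637 1/|dy|=1.0353
    cross y-line → (7,3), t=0.4038
    cross x-line → (6,3), t=0.6955
    cross y-line → (6,2), t=1.4390
    cross y-line → (6,1), t=2.4743
    cross y-line → (6,0), t=3.5096 (wall)
  → r_1 = 3.5096
beam 2: φ=-90°, α=300°
  d=(0.5000,-0.8660)  start (7,4)  tX=1.6400 tY=0.4503  stride 1/|dx|=2.0000 1/|dy|=1.1547
    cross y-line → (7,3), t=0.4503
    cross y-line → (7,2), t=1.6050
    cross x-line → (8,2), t=1.6400 (wall)
  → r_2 = 1.6400
beam 3: φ=-45°, α=345°
  d=(0.9659,-0.2588)  start (7,4)  tX=0.8489 tY=1.5068  stride 1/|dx|=1.0353 1/|dy|=3.8637
    cross x-line → (8,4), t=0.8489 (wall)
  → r_3 = 0.8489
beam 4: φ=0°, α=30°
  d=(0.8660,0.5000)  start (7,4)  tX=0.9469 tY=1.2200  stride 1/|dx|=1.1547 1/|dy|=2.0000
    cross x-line → (8,4), t=0.9469 (wall)
  → r_4 = 0.9469
beam 5: φ=45°, α=75°
  d=(0.2588,0.9659)  start (7,4)  tX=3.1682 tY=0.6315  stride 1/|dx|=3.8637 1/|dy|=1.0353
    cross y-line → (7,5), t=0.6315
    cross y-line → (7,6), t=1.6668 (wall)
  → r_5 = 1.6668
beam 6: φ=90°, α=120°
  d=(-0.5000,0.8660)  start (7,4)  tX=0.3600 tY=0.7044  stride 1/|dx|=2.0000 1/|dy|=1.1547
    cross x-line → (6,4), t=0.3600
    cross y-line → (6,5), t=0.7044 (wall)
  → r_6 = 0.7044
beam 7: φ=135°, α=165°
  d=(-0.9659,0.2588)  start (7,4)  tX=0.1863 tY=2.3569  stride 1/|dx|=1.0353 1/|dy|=3.8637
    cross x-line → (6,4), t=0.1863
    cross x-line → (5,4), t=1.2216
    cross x-line → (4,4), t=2.2569
    cross y-line → (4,5), t=2.3569 (wall)
  → r_7 = 2.3569

ranges = [3.5096, 1.6400, 0.8489, 0.9469, 1.6668, 0.7044, 2.3569]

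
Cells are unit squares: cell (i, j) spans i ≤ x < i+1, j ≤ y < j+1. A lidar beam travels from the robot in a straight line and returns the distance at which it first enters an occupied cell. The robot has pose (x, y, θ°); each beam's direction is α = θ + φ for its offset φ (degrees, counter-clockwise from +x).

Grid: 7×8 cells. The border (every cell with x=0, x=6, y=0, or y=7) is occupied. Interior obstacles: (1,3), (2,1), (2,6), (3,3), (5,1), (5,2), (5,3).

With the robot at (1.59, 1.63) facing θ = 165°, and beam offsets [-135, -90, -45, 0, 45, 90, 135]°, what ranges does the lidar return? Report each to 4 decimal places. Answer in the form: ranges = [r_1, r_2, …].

ranges = [0.4734, 1.4183, 1.1800, 0.6108, 0.6813, 0.6522, 0.7275]

beam 1: φ=-135°, α=30°
  dir = (cos 30°, sin 30°) = (0.8660, 0.5000); from cell (1,1)
  next x-line at t=0.4734, next y-line at t=0.7400; Δt_x=1.1547, Δt_y=2.0000
    x: enter (2,1) at t=0.4734 ← occupied
  → r_1 = 0.4734
beam 2: φ=-90°, α=75°
  dir = (cos 75°, sin 75°) = (0.2588, 0.9659); from cell (1,1)
  next x-line at t=1.5841, next y-line at t=0.3831; Δt_x=3.8637, Δt_y=1.0353
    y: enter (1,2) at t=0.3831
    y: enter (1,3) at t=1.4183 ← occupied
  → r_2 = 1.4183
beam 3: φ=-45°, α=120°
  dir = (cos 120°, sin 120°) = (-0.5000, 0.8660); from cell (1,1)
  next x-line at t=1.1800, next y-line at t=0.4272; Δt_x=2.0000, Δt_y=1.1547
    y: enter (1,2) at t=0.4272
    x: enter (0,2) at t=1.1800 ← occupied
  → r_3 = 1.1800
beam 4: φ=0°, α=165°
  dir = (cos 165°, sin 165°) = (-0.9659, 0.2588); from cell (1,1)
  next x-line at t=0.6108, next y-line at t=1.4296; Δt_x=1.0353, Δt_y=3.8637
    x: enter (0,1) at t=0.6108 ← occupied
  → r_4 = 0.6108
beam 5: φ=45°, α=210°
  dir = (cos 210°, sin 210°) = (-0.8660, -0.5000); from cell (1,1)
  next x-line at t=0.6813, next y-line at t=1.2600; Δt_x=1.1547, Δt_y=2.0000
    x: enter (0,1) at t=0.6813 ← occupied
  → r_5 = 0.6813
beam 6: φ=90°, α=255°
  dir = (cos 255°, sin 255°) = (-0.2588, -0.9659); from cell (1,1)
  next x-line at t=2.2796, next y-line at t=0.6522; Δt_x=3.8637, Δt_y=1.0353
    y: enter (1,0) at t=0.6522 ← occupied
  → r_6 = 0.6522
beam 7: φ=135°, α=300°
  dir = (cos 300°, sin 300°) = (0.5000, -0.8660); from cell (1,1)
  next x-line at t=0.8200, next y-line at t=0.7275; Δt_x=2.0000, Δt_y=1.1547
    y: enter (1,0) at t=0.7275 ← occupied
  → r_7 = 0.7275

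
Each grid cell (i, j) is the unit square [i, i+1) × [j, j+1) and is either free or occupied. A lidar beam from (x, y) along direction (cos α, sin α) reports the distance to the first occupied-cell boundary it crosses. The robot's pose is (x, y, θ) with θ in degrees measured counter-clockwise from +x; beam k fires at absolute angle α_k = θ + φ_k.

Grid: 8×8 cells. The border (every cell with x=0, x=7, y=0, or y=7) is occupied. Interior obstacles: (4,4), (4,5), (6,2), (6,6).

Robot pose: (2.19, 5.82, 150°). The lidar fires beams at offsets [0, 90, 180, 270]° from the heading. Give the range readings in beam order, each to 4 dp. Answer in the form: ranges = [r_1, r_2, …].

ranges = [1.3741, 2.3800, 2.0900, 1.3625]

beam 1: φ=0°, α=150°
  dir = (cos 150°, sin 150°) = (-0.8660, 0.5000); from cell (2,5)
  next x-line at t=0.2194, next y-line at t=0.3600; Δt_x=1.1547, Δt_y=2.0000
    x: enter (1,5) at t=0.2194
    y: enter (1,6) at t=0.3600
    x: enter (0,6) at t=1.3741 ← occupied
  → r_1 = 1.3741
beam 2: φ=90°, α=240°
  dir = (cos 240°, sin 240°) = (-0.5000, -0.8660); from cell (2,5)
  next x-line at t=0.3800, next y-line at t=0.9469; Δt_x=2.0000, Δt_y=1.1547
    x: enter (1,5) at t=0.3800
    y: enter (1,4) at t=0.9469
    y: enter (1,3) at t=2.1016
    x: enter (0,3) at t=2.3800 ← occupied
  → r_2 = 2.3800
beam 3: φ=180°, α=330°
  dir = (cos 330°, sin 330°) = (0.8660, -0.5000); from cell (2,5)
  next x-line at t=0.9353, next y-line at t=1.6400; Δt_x=1.1547, Δt_y=2.0000
    x: enter (3,5) at t=0.9353
    y: enter (3,4) at t=1.6400
    x: enter (4,4) at t=2.0900 ← occupied
  → r_3 = 2.0900
beam 4: φ=270°, α=60°
  dir = (cos 60°, sin 60°) = (0.5000, 0.8660); from cell (2,5)
  next x-line at t=1.6200, next y-line at t=0.2078; Δt_x=2.0000, Δt_y=1.1547
    y: enter (2,6) at t=0.2078
    y: enter (2,7) at t=1.3625 ← occupied
  → r_4 = 1.3625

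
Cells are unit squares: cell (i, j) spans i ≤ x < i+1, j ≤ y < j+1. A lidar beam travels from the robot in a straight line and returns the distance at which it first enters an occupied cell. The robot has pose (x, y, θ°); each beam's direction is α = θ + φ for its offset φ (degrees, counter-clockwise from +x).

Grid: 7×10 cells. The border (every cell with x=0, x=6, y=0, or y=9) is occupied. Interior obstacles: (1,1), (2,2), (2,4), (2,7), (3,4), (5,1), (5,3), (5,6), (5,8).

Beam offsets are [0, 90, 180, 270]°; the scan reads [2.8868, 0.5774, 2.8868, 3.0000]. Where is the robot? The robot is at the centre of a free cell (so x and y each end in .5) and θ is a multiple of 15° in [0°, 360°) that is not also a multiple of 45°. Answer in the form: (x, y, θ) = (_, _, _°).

Candidates: 31 free-cell centres × 16 headings = 496 poses. Raycast each; keep the one whose scan matches to 4 dp.
  (5.5, 2.5, 75°): beam 1 = 0.5176 ≠ 2.8868 ✗
  (3.5, 8.5, 300°): beam 1 = 5.0000 ≠ 2.8868 ✗
  (3.5, 2.5, 105°): beam 1 = 1.5529 ≠ 2.8868 ✗
  …
  (3.5, 5.5, 150°): r_1=2.8868, r_2=0.5774, r_3=2.8868, r_4=3.0000 — all match ✓
Unique over the lattice → pose = (3.5, 5.5, 150°).

(x, y, θ) = (3.5, 5.5, 150°)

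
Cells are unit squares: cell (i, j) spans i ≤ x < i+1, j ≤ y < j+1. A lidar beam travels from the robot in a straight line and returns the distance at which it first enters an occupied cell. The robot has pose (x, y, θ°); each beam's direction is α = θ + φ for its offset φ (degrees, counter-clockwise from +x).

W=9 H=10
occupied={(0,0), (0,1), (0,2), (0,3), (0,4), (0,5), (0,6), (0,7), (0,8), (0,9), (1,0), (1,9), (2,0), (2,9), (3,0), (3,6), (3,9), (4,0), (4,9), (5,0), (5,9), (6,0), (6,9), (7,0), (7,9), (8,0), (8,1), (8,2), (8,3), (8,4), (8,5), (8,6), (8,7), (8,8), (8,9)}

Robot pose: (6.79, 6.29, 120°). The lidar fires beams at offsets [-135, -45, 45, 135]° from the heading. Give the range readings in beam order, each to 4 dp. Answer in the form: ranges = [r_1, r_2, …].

ranges = [1.2527, 2.8056, 5.9942, 5.4766]

beam 1: φ=-135°, α=345°
  dir = (cos 345°, sin 345°) = (0.9659, -0.2588); from cell (6,6)
  next x-line at t=0.2174, next y-line at t=1.1205; Δt_x=1.0353, Δt_y=3.8637
    x: enter (7,6) at t=0.2174
    y: enter (7,5) at t=1.1205
    x: enter (8,5) at t=1.2527 ← occupied
  → r_1 = 1.2527
beam 2: φ=-45°, α=75°
  dir = (cos 75°, sin 75°) = (0.2588, 0.9659); from cell (6,6)
  next x-line at t=0.8114, next y-line at t=0.7350; Δt_x=3.8637, Δt_y=1.0353
    y: enter (6,7) at t=0.7350
    x: enter (7,7) at t=0.8114
    y: enter (7,8) at t=1.7703
    y: enter (7,9) at t=2.8056 ← occupied
  → r_2 = 2.8056
beam 3: φ=45°, α=165°
  dir = (cos 165°, sin 165°) = (-0.9659, 0.2588); from cell (6,6)
  next x-line at t=0.8179, next y-line at t=2.7432; Δt_x=1.0353, Δt_y=3.8637
    x: enter (5,6) at t=0.8179
    x: enter (4,6) at t=1.8531
    y: enter (4,7) at t=2.7432
    x: enter (3,7) at t=2.8884
    x: enter (2,7) at t=3.9237
    x: enter (1,7) at t=4.9590
    x: enter (0,7) at t=5.9942 ← occupied
  → r_3 = 5.9942
beam 4: φ=135°, α=255°
  dir = (cos 255°, sin 255°) = (-0.2588, -0.9659); from cell (6,6)
  next x-line at t=3.0523, next y-line at t=0.3002; Δt_x=3.8637, Δt_y=1.0353
    y: enter (6,5) at t=0.3002
    y: enter (6,4) at t=1.3355
    y: enter (6,3) at t=2.3708
    x: enter (5,3) at t=3.0523
    y: enter (5,2) at t=3.4061
    y: enter (5,1) at t=4.4413
    y: enter (5,0) at t=5.4766 ← occupied
  → r_4 = 5.4766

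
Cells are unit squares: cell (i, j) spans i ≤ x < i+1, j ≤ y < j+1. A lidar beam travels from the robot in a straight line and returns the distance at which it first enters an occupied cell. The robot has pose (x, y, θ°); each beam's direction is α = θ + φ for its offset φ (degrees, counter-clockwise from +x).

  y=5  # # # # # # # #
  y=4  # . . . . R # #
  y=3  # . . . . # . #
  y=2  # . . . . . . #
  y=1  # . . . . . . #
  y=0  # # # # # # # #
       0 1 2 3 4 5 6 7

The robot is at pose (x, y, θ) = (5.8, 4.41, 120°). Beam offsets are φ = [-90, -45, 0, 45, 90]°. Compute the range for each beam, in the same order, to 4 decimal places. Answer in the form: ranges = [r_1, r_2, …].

beam 1: φ=-90°, α=30°
  direction (0.8660, 0.5000); cell (5,4); t to first gridline: x 0.2309, y 1.1800 (then +1.1547 / +2.0000)
    (6,4) via x @ 0.2309  # hit
  → r_1 = 0.2309
beam 2: φ=-45°, α=75°
  direction (0.2588, 0.9659); cell (5,4); t to first gridline: x 0.7727, y 0.6108 (then +3.8637 / +1.0353)
    (5,5) via y @ 0.6108  # hit
  → r_2 = 0.6108
beam 3: φ=0°, α=120°
  direction (-0.5000, 0.8660); cell (5,4); t to first gridline: x 1.6000, y 0.6813 (then +2.0000 / +1.1547)
    (5,5) via y @ 0.6813  # hit
  → r_3 = 0.6813
beam 4: φ=45°, α=165°
  direction (-0.9659, 0.2588); cell (5,4); t to first gridline: x 0.8282, y 2.2796 (then +1.0353 / +3.8637)
    (4,4) via x @ 0.8282
    (3,4) via x @ 1.8635
    (3,5) via y @ 2.2796  # hit
  → r_4 = 2.2796
beam 5: φ=90°, α=210°
  direction (-0.8660, -0.5000); cell (5,4); t to first gridline: x 0.9238, y 0.8200 (then +1.1547 / +2.0000)
    (5,3) via y @ 0.8200  # hit
  → r_5 = 0.8200

ranges = [0.2309, 0.6108, 0.6813, 2.2796, 0.8200]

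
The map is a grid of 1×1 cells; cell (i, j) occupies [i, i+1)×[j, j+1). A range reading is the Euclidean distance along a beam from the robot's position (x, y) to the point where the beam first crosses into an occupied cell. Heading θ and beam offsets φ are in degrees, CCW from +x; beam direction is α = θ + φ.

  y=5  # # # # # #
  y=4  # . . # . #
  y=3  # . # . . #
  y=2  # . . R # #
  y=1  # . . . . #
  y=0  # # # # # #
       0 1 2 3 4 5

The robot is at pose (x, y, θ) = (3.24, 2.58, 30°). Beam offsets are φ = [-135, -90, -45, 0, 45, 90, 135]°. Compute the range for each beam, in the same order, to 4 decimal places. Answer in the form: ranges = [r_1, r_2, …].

ranges = [1.6357, 1.8244, 0.7868, 2.0323, 1.4701, 0.4850, 2.3190]

beam 1: φ=-135°, α=255°
  cosα=-0.2588 sinα=-0.9659 | (3,2) | tMaxX 0.9273 tMaxY 0.6005 | tΔX 3.8637 tΔY 1.0353
    t=0.6005 [y] (3,1)
    t=0.9273 [x] (2,1)
    t=1.6357 [y] (2,0) — stop
  → r_1 = 1.6357
beam 2: φ=-90°, α=300°
  cosα=0.5000 sinα=-0.8660 | (3,2) | tMaxX 1.5200 tMaxY 0.6697 | tΔX 2.0000 tΔY 1.1547
    t=0.6697 [y] (3,1)
    t=1.5200 [x] (4,1)
    t=1.8244 [y] (4,0) — stop
  → r_2 = 1.8244
beam 3: φ=-45°, α=345°
  cosα=0.9659 sinα=-0.2588 | (3,2) | tMaxX 0.7868 tMaxY 2.2409 | tΔX 1.0353 tΔY 3.8637
    t=0.7868 [x] (4,2) — stop
  → r_3 = 0.7868
beam 4: φ=0°, α=30°
  cosα=0.8660 sinα=0.5000 | (3,2) | tMaxX 0.8776 tMaxY 0.8400 | tΔX 1.1547 tΔY 2.0000
    t=0.8400 [y] (3,3)
    t=0.8776 [x] (4,3)
    t=2.0323 [x] (5,3) — stop
  → r_4 = 2.0323
beam 5: φ=45°, α=75°
  cosα=0.2588 sinα=0.9659 | (3,2) | tMaxX 2.9364 tMaxY 0.4348 | tΔX 3.8637 tΔY 1.0353
    t=0.4348 [y] (3,3)
    t=1.4701 [y] (3,4) — stop
  → r_5 = 1.4701
beam 6: φ=90°, α=120°
  cosα=-0.5000 sinα=0.8660 | (3,2) | tMaxX 0.4800 tMaxY 0.4850 | tΔX 2.0000 tΔY 1.1547
    t=0.4800 [x] (2,2)
    t=0.4850 [y] (2,3) — stop
  → r_6 = 0.4850
beam 7: φ=135°, α=165°
  cosα=-0.9659 sinα=0.2588 | (3,2) | tMaxX 0.2485 tMaxY 1.6228 | tΔX 1.0353 tΔY 3.8637
    t=0.2485 [x] (2,2)
    t=1.2837 [x] (1,2)
    t=1.6228 [y] (1,3)
    t=2.3190 [x] (0,3) — stop
  → r_7 = 2.3190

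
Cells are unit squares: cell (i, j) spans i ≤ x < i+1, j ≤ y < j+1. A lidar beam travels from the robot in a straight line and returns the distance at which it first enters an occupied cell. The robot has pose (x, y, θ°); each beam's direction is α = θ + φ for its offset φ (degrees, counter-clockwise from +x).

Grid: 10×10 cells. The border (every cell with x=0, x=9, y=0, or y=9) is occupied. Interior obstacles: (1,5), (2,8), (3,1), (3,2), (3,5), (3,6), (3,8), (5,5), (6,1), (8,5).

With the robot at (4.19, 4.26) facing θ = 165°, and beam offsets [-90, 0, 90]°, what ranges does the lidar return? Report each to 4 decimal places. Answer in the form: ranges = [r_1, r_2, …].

ranges = [4.9072, 2.8591, 1.3044]

beam 1: φ=-90°, α=75°
  d=(0.2588,0.9659)  start (4,4)  tX=3.1296 tY=0.7661  stride 1/|dx|=3.8637 1/|dy|=1.0353
    cross y-line → (4,5), t=0.7661
    cross y-line → (4,6), t=1.8014
    cross y-line → (4,7), t=2.8367
    cross x-line → (5,7), t=3.1296
    cross y-line → (5,8), t=3.8719
    cross y-line → (5,9), t=4.9072 (wall)
  → r_1 = 4.9072
beam 2: φ=0°, α=165°
  d=(-0.9659,0.2588)  start (4,4)  tX=0.1967 tY=2.8591  stride 1/|dx|=1.0353 1/|dy|=3.8637
    cross x-line → (3,4), t=0.1967
    cross x-line → (2,4), t=1.2320
    cross x-line → (1,4), t=2.2673
    cross y-line → (1,5), t=2.8591 (wall)
  → r_2 = 2.8591
beam 3: φ=90°, α=255°
  d=(-0.2588,-0.9659)  start (4,4)  tX=0.7341 tY=0.2692  stride 1/|dx|=3.8637 1/|dy|=1.0353
    cross y-line → (4,3), t=0.2692
    cross x-line → (3,3), t=0.7341
    cross y-line → (3,2), t=1.3044 (wall)
  → r_3 = 1.3044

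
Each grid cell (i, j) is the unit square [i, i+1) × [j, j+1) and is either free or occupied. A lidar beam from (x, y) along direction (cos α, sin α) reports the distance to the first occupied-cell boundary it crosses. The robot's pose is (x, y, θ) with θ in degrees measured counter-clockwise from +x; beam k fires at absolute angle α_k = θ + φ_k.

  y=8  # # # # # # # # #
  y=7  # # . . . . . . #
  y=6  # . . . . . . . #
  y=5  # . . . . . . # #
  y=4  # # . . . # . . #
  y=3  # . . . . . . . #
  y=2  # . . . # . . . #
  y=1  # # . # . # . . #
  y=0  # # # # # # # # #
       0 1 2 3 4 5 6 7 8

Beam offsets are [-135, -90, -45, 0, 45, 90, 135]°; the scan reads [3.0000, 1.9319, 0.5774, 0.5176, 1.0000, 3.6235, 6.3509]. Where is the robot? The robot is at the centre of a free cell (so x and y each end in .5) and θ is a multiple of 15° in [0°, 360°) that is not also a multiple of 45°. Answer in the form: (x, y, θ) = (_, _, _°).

(x, y, θ) = (4.5, 7.5, 105°)

Candidates: 41 free-cell centres × 16 headings = 656 poses. Raycast each; keep the one whose scan matches to 4 dp.
  (5.5, 2.5, 150°): beam 1 = 2.5882 ≠ 3.0000 ✗
  (3.5, 6.5, 150°): beam 1 = 4.6587 ≠ 3.0000 ✗
  (1.5, 2.5, 15°): beam 1 = 0.5774 ≠ 3.0000 ✗
  …
  (4.5, 7.5, 105°): r_1=3.0000, r_2=1.9319, r_3=0.5774, r_4=0.5176, r_5=1.0000, r_6=3.6235, r_7=6.3509 — all match ✓
Only this pose fits every beam.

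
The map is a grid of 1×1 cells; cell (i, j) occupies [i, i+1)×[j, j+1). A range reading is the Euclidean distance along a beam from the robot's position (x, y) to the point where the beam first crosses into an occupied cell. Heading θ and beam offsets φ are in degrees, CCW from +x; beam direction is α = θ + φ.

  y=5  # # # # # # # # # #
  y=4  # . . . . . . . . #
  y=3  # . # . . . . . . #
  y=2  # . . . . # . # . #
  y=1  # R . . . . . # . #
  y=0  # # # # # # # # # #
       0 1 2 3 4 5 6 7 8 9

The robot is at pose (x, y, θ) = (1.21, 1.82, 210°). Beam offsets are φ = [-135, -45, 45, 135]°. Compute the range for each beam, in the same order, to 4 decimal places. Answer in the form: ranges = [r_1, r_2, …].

ranges = [3.2922, 0.2174, 0.8114, 3.1682]

beam 1: φ=-135°, α=75°
  cosα=0.2588 sinα=0.9659 | (1,1) | tMaxX 3.0523 tMaxY 0.1863 | tΔX 3.8637 tΔY 1.0353
    t=0.1863 [y] (1,2)
    t=1.2216 [y] (1,3)
    t=2.2569 [y] (1,4)
    t=3.0523 [x] (2,4)
    t=3.2922 [y] (2,5) — stop
  → r_1 = 3.2922
beam 2: φ=-45°, α=165°
  cosα=-0.9659 sinα=0.2588 | (1,1) | tMaxX 0.2174 tMaxY 0.6955 | tΔX 1.0353 tΔY 3.8637
    t=0.2174 [x] (0,1) — stop
  → r_2 = 0.2174
beam 3: φ=45°, α=255°
  cosα=-0.2588 sinα=-0.9659 | (1,1) | tMaxX 0.8114 tMaxY 0.8489 | tΔX 3.8637 tΔY 1.0353
    t=0.8114 [x] (0,1) — stop
  → r_3 = 0.8114
beam 4: φ=135°, α=345°
  cosα=0.9659 sinα=-0.2588 | (1,1) | tMaxX 0.8179 tMaxY 3.1682 | tΔX 1.0353 tΔY 3.8637
    t=0.8179 [x] (2,1)
    t=1.8531 [x] (3,1)
    t=2.8884 [x] (4,1)
    t=3.1682 [y] (4,0) — stop
  → r_4 = 3.1682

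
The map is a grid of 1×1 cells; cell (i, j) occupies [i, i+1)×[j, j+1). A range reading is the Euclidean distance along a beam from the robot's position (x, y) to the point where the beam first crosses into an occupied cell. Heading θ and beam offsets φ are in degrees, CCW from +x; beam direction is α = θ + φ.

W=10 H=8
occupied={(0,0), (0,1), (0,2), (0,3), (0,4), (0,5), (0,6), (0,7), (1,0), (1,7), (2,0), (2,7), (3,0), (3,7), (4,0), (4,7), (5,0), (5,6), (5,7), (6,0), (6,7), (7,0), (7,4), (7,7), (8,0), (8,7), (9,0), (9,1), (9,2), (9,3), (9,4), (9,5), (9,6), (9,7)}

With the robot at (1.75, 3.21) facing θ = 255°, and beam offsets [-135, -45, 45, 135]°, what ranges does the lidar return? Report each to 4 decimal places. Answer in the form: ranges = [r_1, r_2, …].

beam 1: φ=-135°, α=120°
  cosα=-0.5000 sinα=0.8660 | (1,3) | tMaxX 1.5000 tMaxY 0.9122 | tΔX 2.0000 tΔY 1.1547
    t=0.9122 [y] (1,4)
    t=1.5000 [x] (0,4) — stop
  → r_1 = 1.5000
beam 2: φ=-45°, α=210°
  cosα=-0.8660 sinα=-0.5000 | (1,3) | tMaxX 0.8660 tMaxY 0.4200 | tΔX 1.1547 tΔY 2.0000
    t=0.4200 [y] (1,2)
    t=0.8660 [x] (0,2) — stop
  → r_2 = 0.8660
beam 3: φ=45°, α=300°
  cosα=0.5000 sinα=-0.8660 | (1,3) | tMaxX 0.5000 tMaxY 0.2425 | tΔX 2.0000 tΔY 1.1547
    t=0.2425 [y] (1,2)
    t=0.5000 [x] (2,2)
    t=1.3972 [y] (2,1)
    t=2.5000 [x] (3,1)
    t=2.5519 [y] (3,0) — stop
  → r_3 = 2.5519
beam 4: φ=135°, α=30°
  cosα=0.8660 sinα=0.5000 | (1,3) | tMaxX 0.2887 tMaxY 1.5800 | tΔX 1.1547 tΔY 2.0000
    t=0.2887 [x] (2,3)
    t=1.4434 [x] (3,3)
    t=1.5800 [y] (3,4)
    t=2.5981 [x] (4,4)
    t=3.5800 [y] (4,5)
    t=3.7528 [x] (5,5)
    t=4.9075 [x] (6,5)
    t=5.5800 [y] (6,6)
    t=6.0622 [x] (7,6)
    t=7.2169 [x] (8,6)
    t=7.5800 [y] (8,7) — stop
  → r_4 = 7.5800

ranges = [1.5000, 0.8660, 2.5519, 7.5800]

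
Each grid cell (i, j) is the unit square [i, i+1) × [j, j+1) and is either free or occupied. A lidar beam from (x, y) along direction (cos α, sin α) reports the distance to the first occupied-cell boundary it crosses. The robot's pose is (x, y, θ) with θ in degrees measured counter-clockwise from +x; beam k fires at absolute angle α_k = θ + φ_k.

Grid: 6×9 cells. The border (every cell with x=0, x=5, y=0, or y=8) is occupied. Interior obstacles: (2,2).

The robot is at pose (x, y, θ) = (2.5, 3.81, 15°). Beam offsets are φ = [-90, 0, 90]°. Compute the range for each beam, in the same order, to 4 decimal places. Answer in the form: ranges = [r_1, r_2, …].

ranges = [0.8386, 2.5882, 4.3378]

beam 1: φ=-90°, α=285°
  direction (0.2588, -0.9659); cell (2,3); t to first gridline: x 1.9319, y 0.8386 (then +3.8637 / +1.0353)
    (2,2) via y @ 0.8386  # hit
  → r_1 = 0.8386
beam 2: φ=0°, α=15°
  direction (0.9659, 0.2588); cell (2,3); t to first gridline: x 0.5176, y 0.7341 (then +1.0353 / +3.8637)
    (3,3) via x @ 0.5176
    (3,4) via y @ 0.7341
    (4,4) via x @ 1.5529
    (5,4) via x @ 2.5882  # hit
  → r_2 = 2.5882
beam 3: φ=90°, α=105°
  direction (-0.2588, 0.9659); cell (2,3); t to first gridline: x 1.9319, y 0.1967 (then +3.8637 / +1.0353)
    (2,4) via y @ 0.1967
    (2,5) via y @ 1.2320
    (1,5) via x @ 1.9319
    (1,6) via y @ 2.2673
    (1,7) via y @ 3.3025
    (1,8) via y @ 4.3378  # hit
  → r_3 = 4.3378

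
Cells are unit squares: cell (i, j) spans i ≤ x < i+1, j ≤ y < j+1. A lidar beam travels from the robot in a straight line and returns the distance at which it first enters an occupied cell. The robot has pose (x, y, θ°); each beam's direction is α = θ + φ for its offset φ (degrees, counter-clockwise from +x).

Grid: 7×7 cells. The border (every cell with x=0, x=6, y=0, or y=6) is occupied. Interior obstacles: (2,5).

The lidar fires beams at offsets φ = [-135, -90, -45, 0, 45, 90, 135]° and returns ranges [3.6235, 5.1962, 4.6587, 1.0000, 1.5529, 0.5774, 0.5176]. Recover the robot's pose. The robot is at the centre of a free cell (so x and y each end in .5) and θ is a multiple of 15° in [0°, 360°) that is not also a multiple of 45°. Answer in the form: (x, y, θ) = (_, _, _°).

(x, y, θ) = (1.5, 4.5, 60°)

The pose lattice has 24·16 = 384 candidates. Test each by forward raycasting.
  (2.5, 1.5, 150°): beam 4 = 1.7321 ≠ 1.0000 ✗
  (4.5, 2.5, 30°): beam 1 = 1.5529 ≠ 3.6235 ✗
  (4.5, 1.5, 60°): beam 1 = 0.5176 ≠ 3.6235 ✗
  (5.5, 1.5, 150°): beam 1 = 0.5176 ≠ 3.6235 ✗
  (1.5, 4.5, 105°): beam 1 = 5.1962 ≠ 3.6235 ✗
  …
  (1.5, 4.5, 60°): r_1=3.6235, r_2=5.1962, r_3=4.6587, r_4=1.0000, r_5=1.5529, r_6=0.5774, r_7=0.5176 — all match ✓
Unique over the lattice → pose = (1.5, 4.5, 60°).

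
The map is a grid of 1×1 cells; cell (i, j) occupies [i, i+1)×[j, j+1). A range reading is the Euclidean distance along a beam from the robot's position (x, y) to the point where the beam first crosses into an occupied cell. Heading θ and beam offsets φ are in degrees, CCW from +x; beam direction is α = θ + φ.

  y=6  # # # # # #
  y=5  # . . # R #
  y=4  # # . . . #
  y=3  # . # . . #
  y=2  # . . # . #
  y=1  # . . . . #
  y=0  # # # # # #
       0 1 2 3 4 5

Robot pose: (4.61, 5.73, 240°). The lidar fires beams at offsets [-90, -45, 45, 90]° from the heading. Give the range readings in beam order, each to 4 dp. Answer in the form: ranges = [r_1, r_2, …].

ranges = [0.5400, 0.6315, 1.5068, 0.4503]

beam 1: φ=-90°, α=150°
  cosα=-0.8660 sinα=0.5000 | (4,5) | tMaxX 0.7044 tMaxY 0.5400 | tΔX 1.1547 tΔY 2.0000
    t=0.5400 [y] (4,6) — stop
  → r_1 = 0.5400
beam 2: φ=-45°, α=195°
  cosα=-0.9659 sinα=-0.2588 | (4,5) | tMaxX 0.6315 tMaxY 2.8205 | tΔX 1.0353 tΔY 3.8637
    t=0.6315 [x] (3,5) — stop
  → r_2 = 0.6315
beam 3: φ=45°, α=285°
  cosα=0.2588 sinα=-0.9659 | (4,5) | tMaxX 1.5068 tMaxY 0.7558 | tΔX 3.8637 tΔY 1.0353
    t=0.7558 [y] (4,4)
    t=1.5068 [x] (5,4) — stop
  → r_3 = 1.5068
beam 4: φ=90°, α=330°
  cosα=0.8660 sinα=-0.5000 | (4,5) | tMaxX 0.4503 tMaxY 1.4600 | tΔX 1.1547 tΔY 2.0000
    t=0.4503 [x] (5,5) — stop
  → r_4 = 0.4503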